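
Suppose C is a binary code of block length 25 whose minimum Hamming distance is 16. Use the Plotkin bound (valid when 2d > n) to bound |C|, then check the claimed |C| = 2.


Plotkin bound M ≤ 4; given |C| = 2 ≤ bound (satisfied).

Check applicability: 2d = 32, n = 25.
2d − n = 7 > 0, so Plotkin applies.
Compute d/(2d−n) = 16/7 ≈ 2.2857.
⌊d/(2d−n)⌋ = 2.
Plotkin bound: M ≤ 2·2 = 4.
Given |C| = 2, check: satisfied.
This |C| is below the Plotkin bound.


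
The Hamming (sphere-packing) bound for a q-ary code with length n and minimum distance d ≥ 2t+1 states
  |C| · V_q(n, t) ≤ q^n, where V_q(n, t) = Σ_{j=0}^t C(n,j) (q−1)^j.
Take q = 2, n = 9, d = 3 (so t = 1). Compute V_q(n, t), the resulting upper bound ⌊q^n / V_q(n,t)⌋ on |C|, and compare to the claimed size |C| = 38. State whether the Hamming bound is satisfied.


V_q(n, t) = 10, q^n = 512, Hamming bound = 51, |C| = 38 ≤ bound (satisfied).

Step 1: Compute V_q(n, t) = Σ_{j=0}^1 C(n, j) (q−1)^j.
  j = 0: C(9,0)·(1)^0 = 1·1 = 1.
  j = 1: C(9,1)·(1)^1 = 9·1 = 9.
  V_q(n, t) = 1 + 9 = 10.
Step 2: q^n = 2^9 = 512.
Step 3: Hamming bound ⌊q^n / V_q(n,t)⌋ = ⌊512/10⌋ = 51.
Step 4: Compare |C| = 38 to 51: satisfied.
The claimed |C| lies below the Hamming bound.


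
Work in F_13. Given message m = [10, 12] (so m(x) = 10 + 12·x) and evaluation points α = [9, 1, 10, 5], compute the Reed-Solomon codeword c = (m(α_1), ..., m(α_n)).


c = [1, 9, 0, 5]

Message polynomial: m(x) = 10 + 12·x (mod 13).
For each evaluation point α_i, compute m(α_i) mod 13:
  α_1 = 9: Horner steps 12 → 1, so m(9) = 1.
  α_2 = 1: Horner steps 12 → 9, so m(1) = 9.
  α_3 = 10: Horner steps 12 → 0, so m(10) = 0.
  α_4 = 5: Horner steps 12 → 5, so m(5) = 5.
Codeword c = [1, 9, 0, 5] ∈ F_13^4.


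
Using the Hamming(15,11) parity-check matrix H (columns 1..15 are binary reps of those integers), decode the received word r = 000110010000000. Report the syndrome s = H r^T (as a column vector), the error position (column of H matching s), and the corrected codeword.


s = (1, 0, 0, 1)^T, error position = 9, corrected codeword c = 000110011000000

Compute s = H r^T mod 2 one row at a time:
  s_1 = 1 + 0 + 0 + 0 + 0 + 0 + 0 + 0 = 1 ≡ 1 (mod 2).
  s_2 = 1 + 1 + 0 + 0 + 0 + 0 + 0 + 0 = 2 ≡ 0 (mod 2).
  s_3 = 0 + 0 + 0 + 0 + 0 + 0 + 0 + 0 = 0 ≡ 0 (mod 2).
  s_4 = 0 + 0 + 1 + 0 + 0 + 0 + 0 + 0 = 1 ≡ 1 (mod 2).
s = (1, 0, 0, 1)^T — this equals column 9 of H (binary 1001), so error is at position 9.
Correct: flip bit 9 of r = 000110010000000 to get c = 000110011000000.


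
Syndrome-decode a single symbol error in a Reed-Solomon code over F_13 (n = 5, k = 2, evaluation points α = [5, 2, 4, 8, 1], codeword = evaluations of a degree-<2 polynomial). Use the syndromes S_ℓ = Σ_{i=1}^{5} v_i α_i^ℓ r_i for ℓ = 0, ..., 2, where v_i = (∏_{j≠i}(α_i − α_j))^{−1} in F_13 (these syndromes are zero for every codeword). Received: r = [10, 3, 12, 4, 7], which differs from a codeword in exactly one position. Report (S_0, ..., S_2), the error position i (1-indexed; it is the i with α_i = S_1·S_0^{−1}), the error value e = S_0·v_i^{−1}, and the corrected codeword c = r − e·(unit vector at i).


S = (9, 9, 9), error at position 5, error magnitude e = 2, c = [10, 3, 12, 4, 5].

Step 1: column multipliers v_i = (∏_{j≠i}(α_i − α_j))^{−1} mod 13.
  i = 1 (α = 5): (5−2)(5−4)(5−8)(5−1) = 3·1·(−3)·4 = −36 ≡ 3, so v_1 = 3^{−1} = 9 (mod 13).
  i = 2 (α = 2): (2−5)(2−4)(2−8)(2−1) = (−3)·(−2)·(−6)·1 = −36 ≡ 3, so v_2 = 3^{−1} = 9 (mod 13).
  i = 3 (α = 4): (4−5)(4−2)(4−8)(4−1) = (−1)·2·(−4)·3 = 24 ≡ 11, so v_3 = 11^{−1} = 6 (mod 13).
  i = 4 (α = 8): (8−5)(8−2)(8−4)(8−1) = 3·6·4·7 = 504 ≡ 10, so v_4 = 10^{−1} = 4 (mod 13).
  i = 5 (α = 1): (1−5)(1−2)(1−4)(1−8) = (−4)·(−1)·(−3)·(−7) = 84 ≡ 6, so v_5 = 6^{−1} = 11 (mod 13).
  v = [9, 9, 6, 4, 11].
Step 2: syndromes of r = [10, 3, 12, 4, 7] (all sums mod 13).
  S_0 = Σ v_i r_i = 9·10 + 9·3 + 6·12 + 4·4 + 11·7 = 282 ≡ 9.
  S_1 = Σ v_i α_i r_i = 9·5·10 + 9·2·3 + 6·4·12 + 4·8·4 + 11·1·7 = 997 ≡ 9.
  α_i^2 mod 13 = [12, 4, 3, 12, 1].
  S_2 = Σ v_i α_i^2 r_i = 9·12·10 + 9·4·3 + 6·3·12 + 4·12·4 + 11·1·7 = 1673 ≡ 9.
  S = (9, 9, 9) ≠ 0, so r is not a codeword (an error is present).
Step 3: locate the error. For a single error e at position i, S_ℓ = v_i·e·α_i^ℓ, so α_err = S_1/S_0.
  S_0^{−1} = 9^{−1} = 3 (mod 13), so α_err = 9·3 = 27 ≡ 1 = α_5. Error position i = 5.
  Consistency check: S_2/S_1 = 9·3 = 27 ≡ 1 = α_err ✓ (single-error assumption holds).
Step 4: error magnitude e = S_0/v_5 = S_0·∏_{j≠5}(α_5 − α_j) = 9·6 = 54 ≡ 2 (mod 13).
Step 5: correct position 5: c_5 = r_5 − e = 7 − 2 ≡ 5 (mod 13). Hence c = [10, 3, 12, 4, 5].
  Check: interpolating c through the α_i gives m(x) = 7 + 11·x (degree < 2) with m(α_i) = c_i for every i, so c is indeed a codeword.


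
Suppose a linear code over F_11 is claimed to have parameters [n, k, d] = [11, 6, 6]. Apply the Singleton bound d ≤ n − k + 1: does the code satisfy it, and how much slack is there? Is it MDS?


Singleton RHS = n − k + 1 = 6, slack = 0, bound satisfied, MDS.

Singleton bound: d ≤ n − k + 1.
Here n = 11, k = 6, so n − k + 1 = 6.
Given d = 6, check d ≤ 6: YES.
Slack = (n − k + 1) − d = 0.
The code is MDS (slack = 0).
Description: the claimed parameters are [11, 6, 6]_11; such a code would be MDS (meets Singleton bound).


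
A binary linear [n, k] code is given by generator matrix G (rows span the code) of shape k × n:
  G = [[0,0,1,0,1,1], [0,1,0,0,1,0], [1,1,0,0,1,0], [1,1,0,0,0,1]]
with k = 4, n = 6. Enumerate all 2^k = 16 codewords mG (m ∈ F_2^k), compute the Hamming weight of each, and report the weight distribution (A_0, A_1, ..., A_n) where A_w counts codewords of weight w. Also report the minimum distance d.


Weight distribution: A_0 = 1, A_1 = 2, A_2 = 4, A_3 = 6, A_4 = 3. Minimum distance d = 1.

Enumerate all 2^4 = 16 messages m ∈ F_2^4.
For each, compute codeword c = mG in F_2^6, then tally its weight.
  m = 0000 → c = 000000, weight = 0.
  m = 1000 → c = 001011, weight = 3.
  m = 0100 → c = 010010, weight = 2.
  m = 1100 → c = 011001, weight = 3.
  m = 0010 → c = 110010, weight = 3.
  m = 1010 → c = 111001, weight = 4.
  m = 0110 → c = 100000, weight = 1.
  m = 1110 → c = 101011, weight = 4.
  m = 0001 → c = 110001, weight = 3.
  m = 1001 → c = 111010, weight = 4.
  m = 0101 → c = 100011, weight = 3.
  m = 1101 → c = 101000, weight = 2.
  m = 0011 → c = 000011, weight = 2.
  m = 1011 → c = 001000, weight = 1.
  m = 0111 → c = 010001, weight = 2.
  m = 1111 → c = 011010, weight = 3.
Tally weights:
  weight 0: 1 codewords.
  weight 1: 2 codewords.
  weight 2: 4 codewords.
  weight 3: 6 codewords.
  weight 4: 3 codewords.
Minimum distance d = smallest w > 0 with A_w > 0 = 1.
Sanity: Σ A_w = 16 = 2^4 = 16 ✓.


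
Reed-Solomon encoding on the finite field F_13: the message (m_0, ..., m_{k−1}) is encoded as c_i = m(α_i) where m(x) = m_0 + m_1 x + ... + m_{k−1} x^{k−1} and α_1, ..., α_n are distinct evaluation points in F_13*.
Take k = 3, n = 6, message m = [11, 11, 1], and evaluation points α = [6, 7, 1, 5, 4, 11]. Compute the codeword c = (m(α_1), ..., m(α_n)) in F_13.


c = [9, 7, 10, 0, 6, 6]

Message polynomial: m(x) = 11 + 11·x + 1·x^2 (mod 13).
For each evaluation point α_i, compute m(α_i) mod 13:
  α_1 = 6: Horner steps 1 → 4 → 9, so m(6) = 9.
  α_2 = 7: Horner steps 1 → 5 → 7, so m(7) = 7.
  α_3 = 1: Horner steps 1 → 12 → 10, so m(1) = 10.
  α_4 = 5: Horner steps 1 → 3 → 0, so m(5) = 0.
  α_5 = 4: Horner steps 1 → 2 → 6, so m(4) = 6.
  α_6 = 11: Horner steps 1 → 9 → 6, so m(11) = 6.
Codeword c = [9, 7, 10, 0, 6, 6] ∈ F_13^6.


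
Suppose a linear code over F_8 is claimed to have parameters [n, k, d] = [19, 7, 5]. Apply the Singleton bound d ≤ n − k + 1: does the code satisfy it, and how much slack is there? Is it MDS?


Singleton RHS = n − k + 1 = 13, slack = 8, bound satisfied, not MDS.

Singleton bound: d ≤ n − k + 1.
Here n = 19, k = 7, so n − k + 1 = 13.
Given d = 5, check d ≤ 13: YES.
Slack = (n − k + 1) − d = 8.
The code is NOT MDS (slack = 8 > 0).
Description: the claimed parameters are [19, 7, 5]_8; such a code would be non-MDS.


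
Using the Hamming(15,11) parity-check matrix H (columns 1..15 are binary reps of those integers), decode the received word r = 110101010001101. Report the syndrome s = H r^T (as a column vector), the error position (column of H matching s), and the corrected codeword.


s = (0, 1, 1, 1)^T, error position = 7, corrected codeword c = 110101110001101

Compute s = H r^T mod 2 one row at a time:
  s_1 = 1 + 0 + 0 + 0 + 1 + 1 + 0 + 1 = 4 ≡ 0 (mod 2).
  s_2 = 1 + 0 + 1 + 0 + 1 + 1 + 0 + 1 = 5 ≡ 1 (mod 2).
  s_3 = 1 + 0 + 1 + 0 + 0 + 0 + 0 + 1 = 3 ≡ 1 (mod 2).
  s_4 = 1 + 0 + 0 + 0 + 0 + 0 + 1 + 1 = 3 ≡ 1 (mod 2).
s = (0, 1, 1, 1)^T — this equals column 7 of H (binary 0111), so error is at position 7.
Correct: flip bit 7 of r = 110101010001101 to get c = 110101110001101.


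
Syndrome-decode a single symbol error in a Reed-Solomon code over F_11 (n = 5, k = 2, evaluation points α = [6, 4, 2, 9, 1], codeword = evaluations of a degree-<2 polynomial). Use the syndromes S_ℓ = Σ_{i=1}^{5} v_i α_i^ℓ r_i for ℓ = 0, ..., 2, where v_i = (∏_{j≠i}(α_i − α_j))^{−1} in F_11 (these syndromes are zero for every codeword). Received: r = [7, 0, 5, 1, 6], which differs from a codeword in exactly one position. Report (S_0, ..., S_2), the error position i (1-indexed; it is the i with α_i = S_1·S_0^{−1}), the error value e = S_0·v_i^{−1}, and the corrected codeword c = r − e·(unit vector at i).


S = (10, 9, 7), error at position 3, error magnitude e = 1, c = [7, 0, 4, 1, 6].

Step 1: column multipliers v_i = (∏_{j≠i}(α_i − α_j))^{−1} mod 11.
  i = 1 (α = 6): (6−4)(6−2)(6−9)(6−1) = 2·4·(−3)·5 = −120 ≡ 1, so v_1 = 1^{−1} = 1 (mod 11).
  i = 2 (α = 4): (4−6)(4−2)(4−9)(4−1) = (−2)·2·(−5)·3 = 60 ≡ 5, so v_2 = 5^{−1} = 9 (mod 11).
  i = 3 (α = 2): (2−6)(2−4)(2−9)(2−1) = (−4)·(−2)·(−7)·1 = −56 ≡ 10, so v_3 = 10^{−1} = 10 (mod 11).
  i = 4 (α = 9): (9−6)(9−4)(9−2)(9−1) = 3·5·7·8 = 840 ≡ 4, so v_4 = 4^{−1} = 3 (mod 11).
  i = 5 (α = 1): (1−6)(1−4)(1−2)(1−9) = (−5)·(−3)·(−1)·(−8) = 120 ≡ 10, so v_5 = 10^{−1} = 10 (mod 11).
  v = [1, 9, 10, 3, 10].
Step 2: syndromes of r = [7, 0, 5, 1, 6] (all sums mod 11).
  S_0 = Σ v_i r_i = 1·7 + 9·0 + 10·5 + 3·1 + 10·6 = 120 ≡ 10.
  S_1 = Σ v_i α_i r_i = 1·6·7 + 9·4·0 + 10·2·5 + 3·9·1 + 10·1·6 = 229 ≡ 9.
  α_i^2 mod 11 = [3, 5, 4, 4, 1].
  S_2 = Σ v_i α_i^2 r_i = 1·3·7 + 9·5·0 + 10·4·5 + 3·4·1 + 10·1·6 = 293 ≡ 7.
  S = (10, 9, 7) ≠ 0, so r is not a codeword (an error is present).
Step 3: locate the error. For a single error e at position i, S_ℓ = v_i·e·α_i^ℓ, so α_err = S_1/S_0.
  S_0^{−1} = 10^{−1} = 10 (mod 11), so α_err = 9·10 = 90 ≡ 2 = α_3. Error position i = 3.
  Consistency check: S_2/S_1 = 7·5 = 35 ≡ 2 = α_err ✓ (single-error assumption holds).
Step 4: error magnitude e = S_0/v_3 = S_0·∏_{j≠3}(α_3 − α_j) = 10·10 = 100 ≡ 1 (mod 11).
Step 5: correct position 3: c_3 = r_3 − e = 5 − 1 ≡ 4 (mod 11). Hence c = [7, 0, 4, 1, 6].
  Check: interpolating c through the α_i gives m(x) = 8 + 9·x (degree < 2) with m(α_i) = c_i for every i, so c is indeed a codeword.


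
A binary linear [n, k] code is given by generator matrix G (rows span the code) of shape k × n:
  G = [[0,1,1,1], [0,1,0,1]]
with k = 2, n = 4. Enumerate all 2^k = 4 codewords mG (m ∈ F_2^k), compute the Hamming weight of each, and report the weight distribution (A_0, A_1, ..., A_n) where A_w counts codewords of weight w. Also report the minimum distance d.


Weight distribution: A_0 = 1, A_1 = 1, A_2 = 1, A_3 = 1. Minimum distance d = 1.

Enumerate all 2^2 = 4 messages m ∈ F_2^2.
For each, compute codeword c = mG in F_2^4, then tally its weight.
  m = 00 → c = 0000, weight = 0.
  m = 10 → c = 0111, weight = 3.
  m = 01 → c = 0101, weight = 2.
  m = 11 → c = 0010, weight = 1.
Tally weights:
  weight 0: 1 codewords.
  weight 1: 1 codewords.
  weight 2: 1 codewords.
  weight 3: 1 codewords.
Minimum distance d = smallest w > 0 with A_w > 0 = 1.
Sanity: Σ A_w = 4 = 2^2 = 4 ✓.


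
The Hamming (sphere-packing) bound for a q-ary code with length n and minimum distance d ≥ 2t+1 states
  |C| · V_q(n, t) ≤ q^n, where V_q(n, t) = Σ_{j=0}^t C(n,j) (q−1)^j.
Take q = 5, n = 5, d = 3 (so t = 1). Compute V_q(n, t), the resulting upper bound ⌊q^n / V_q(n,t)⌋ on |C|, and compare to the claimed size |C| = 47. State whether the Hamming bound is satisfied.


V_q(n, t) = 21, q^n = 3125, Hamming bound = 148, |C| = 47 ≤ bound (satisfied).

Step 1: Compute V_q(n, t) = Σ_{j=0}^1 C(n, j) (q−1)^j.
  j = 0: C(5,0)·(4)^0 = 1·1 = 1.
  j = 1: C(5,1)·(4)^1 = 5·4 = 20.
  V_q(n, t) = 1 + 20 = 21.
Step 2: q^n = 5^5 = 3125.
Step 3: Hamming bound ⌊q^n / V_q(n,t)⌋ = ⌊3125/21⌋ = 148.
Step 4: Compare |C| = 47 to 148: satisfied.
The claimed |C| lies below the Hamming bound.


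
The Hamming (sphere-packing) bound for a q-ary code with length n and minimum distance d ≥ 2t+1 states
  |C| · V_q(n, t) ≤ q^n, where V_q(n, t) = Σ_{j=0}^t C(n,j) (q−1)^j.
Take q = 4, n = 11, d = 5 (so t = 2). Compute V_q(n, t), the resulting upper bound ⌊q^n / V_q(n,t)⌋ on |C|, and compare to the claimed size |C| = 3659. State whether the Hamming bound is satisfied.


V_q(n, t) = 529, q^n = 4194304, Hamming bound = 7928, |C| = 3659 ≤ bound (satisfied).

Step 1: Compute V_q(n, t) = Σ_{j=0}^2 C(n, j) (q−1)^j.
  j = 0: C(11,0)·(3)^0 = 1·1 = 1.
  j = 1: C(11,1)·(3)^1 = 11·3 = 33.
  j = 2: C(11,2)·(3)^2 = 55·9 = 495.
  V_q(n, t) = 1 + 33 + 495 = 529.
Step 2: q^n = 4^11 = 4194304.
Step 3: Hamming bound ⌊q^n / V_q(n,t)⌋ = ⌊4194304/529⌋ = 7928.
Step 4: Compare |C| = 3659 to 7928: satisfied.
The claimed |C| lies below the Hamming bound.


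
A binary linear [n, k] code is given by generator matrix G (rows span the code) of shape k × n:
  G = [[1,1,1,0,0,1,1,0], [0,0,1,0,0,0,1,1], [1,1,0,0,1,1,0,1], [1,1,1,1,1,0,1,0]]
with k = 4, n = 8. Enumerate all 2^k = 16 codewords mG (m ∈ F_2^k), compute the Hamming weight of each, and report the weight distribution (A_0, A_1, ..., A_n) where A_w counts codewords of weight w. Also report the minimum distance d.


Weight distribution: A_0 = 1, A_1 = 1, A_2 = 1, A_3 = 2, A_4 = 3, A_5 = 5, A_6 = 3. Minimum distance d = 1.

Enumerate all 2^4 = 16 messages m ∈ F_2^4.
For each, compute codeword c = mG in F_2^8, then tally its weight.
  m = 0000 → c = 00000000, weight = 0.
  m = 1000 → c = 11100110, weight = 5.
  m = 0100 → c = 00100011, weight = 3.
  m = 1100 → c = 11000101, weight = 4.
  m = 0010 → c = 11001101, weight = 5.
  m = 1010 → c = 00101011, weight = 4.
  m = 0110 → c = 11101110, weight = 6.
  m = 1110 → c = 00001000, weight = 1.
  m = 0001 → c = 11111010, weight = 6.
  m = 1001 → c = 00011100, weight = 3.
  m = 0101 → c = 11011001, weight = 5.
  m = 1101 → c = 00111111, weight = 6.
  m = 0011 → c = 00110111, weight = 5.
  m = 1011 → c = 11010001, weight = 4.
  m = 0111 → c = 00010100, weight = 2.
  m = 1111 → c = 11110010, weight = 5.
Tally weights:
  weight 0: 1 codewords.
  weight 1: 1 codewords.
  weight 2: 1 codewords.
  weight 3: 2 codewords.
  weight 4: 3 codewords.
  weight 5: 5 codewords.
  weight 6: 3 codewords.
Minimum distance d = smallest w > 0 with A_w > 0 = 1.
Sanity: Σ A_w = 16 = 2^4 = 16 ✓.


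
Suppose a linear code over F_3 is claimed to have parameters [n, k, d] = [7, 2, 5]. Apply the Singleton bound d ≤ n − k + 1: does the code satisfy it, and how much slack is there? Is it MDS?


Singleton RHS = n − k + 1 = 6, slack = 1, bound satisfied, not MDS.

Singleton bound: d ≤ n − k + 1.
Here n = 7, k = 2, so n − k + 1 = 6.
Given d = 5, check d ≤ 6: YES.
Slack = (n − k + 1) − d = 1.
The code is NOT MDS (slack = 1 > 0).
Description: the claimed parameters are [7, 2, 5]_3; such a code would be non-MDS.


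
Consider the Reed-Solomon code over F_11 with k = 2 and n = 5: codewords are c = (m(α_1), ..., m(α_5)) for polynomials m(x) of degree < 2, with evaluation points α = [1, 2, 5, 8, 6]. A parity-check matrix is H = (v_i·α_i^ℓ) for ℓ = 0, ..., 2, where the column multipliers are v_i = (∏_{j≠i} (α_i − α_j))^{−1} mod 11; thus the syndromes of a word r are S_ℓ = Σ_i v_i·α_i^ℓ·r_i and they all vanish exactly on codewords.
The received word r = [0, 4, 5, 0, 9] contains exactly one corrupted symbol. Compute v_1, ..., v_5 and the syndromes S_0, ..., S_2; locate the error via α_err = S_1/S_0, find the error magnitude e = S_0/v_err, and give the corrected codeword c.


S = (6, 4, 10), error at position 4, error magnitude e = 5, c = [0, 4, 5, 6, 9].

Step 1: column multipliers v_i = (∏_{j≠i}(α_i − α_j))^{−1} mod 11.
  i = 1 (α = 1): (1−2)(1−5)(1−8)(1−6) = (−1)·(−4)·(−7)·(−5) = 140 ≡ 8, so v_1 = 8^{−1} = 7 (mod 11).
  i = 2 (α = 2): (2−1)(2−5)(2−8)(2−6) = 1·(−3)·(−6)·(−4) = −72 ≡ 5, so v_2 = 5^{−1} = 9 (mod 11).
  i = 3 (α = 5): (5−1)(5−2)(5−8)(5−6) = 4·3·(−3)·(−1) = 36 ≡ 3, so v_3 = 3^{−1} = 4 (mod 11).
  i = 4 (α = 8): (8−1)(8−2)(8−5)(8−6) = 7·6·3·2 = 252 ≡ 10, so v_4 = 10^{−1} = 10 (mod 11).
  i = 5 (α = 6): (6−1)(6−2)(6−5)(6−8) = 5·4·1·(−2) = −40 ≡ 4, so v_5 = 4^{−1} = 3 (mod 11).
  v = [7, 9, 4, 10, 3].
Step 2: syndromes of r = [0, 4, 5, 0, 9] (all sums mod 11).
  S_0 = Σ v_i r_i = 7·0 + 9·4 + 4·5 + 10·0 + 3·9 = 83 ≡ 6.
  S_1 = Σ v_i α_i r_i = 7·1·0 + 9·2·4 + 4·5·5 + 10·8·0 + 3·6·9 = 334 ≡ 4.
  α_i^2 mod 11 = [1, 4, 3, 9, 3].
  S_2 = Σ v_i α_i^2 r_i = 7·1·0 + 9·4·4 + 4·3·5 + 10·9·0 + 3·3·9 = 285 ≡ 10.
  S = (6, 4, 10) ≠ 0, so r is not a codeword (an error is present).
Step 3: locate the error. For a single error e at position i, S_ℓ = v_i·e·α_i^ℓ, so α_err = S_1/S_0.
  S_0^{−1} = 6^{−1} = 2 (mod 11), so α_err = 4·2 = 8 ≡ 8 = α_4. Error position i = 4.
  Consistency check: S_2/S_1 = 10·3 = 30 ≡ 8 = α_err ✓ (single-error assumption holds).
Step 4: error magnitude e = S_0/v_4 = S_0·∏_{j≠4}(α_4 − α_j) = 6·10 = 60 ≡ 5 (mod 11).
Step 5: correct position 4: c_4 = r_4 − e = 0 − 5 ≡ 6 (mod 11). Hence c = [0, 4, 5, 6, 9].
  Check: interpolating c through the α_i gives m(x) = 7 + 4·x (degree < 2) with m(α_i) = c_i for every i, so c is indeed a codeword.


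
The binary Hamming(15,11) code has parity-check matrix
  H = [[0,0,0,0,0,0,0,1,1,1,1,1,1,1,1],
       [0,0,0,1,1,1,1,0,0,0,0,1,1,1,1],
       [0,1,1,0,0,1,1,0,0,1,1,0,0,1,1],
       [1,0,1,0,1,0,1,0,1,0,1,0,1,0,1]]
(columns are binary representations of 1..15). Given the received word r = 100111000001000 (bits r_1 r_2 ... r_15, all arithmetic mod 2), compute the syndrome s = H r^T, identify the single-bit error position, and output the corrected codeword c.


s = (1, 0, 1, 0)^T, error position = 10, corrected codeword c = 100111000101000

Compute s = H r^T mod 2 one row at a time:
  s_1 = 0 + 0 + 0 + 0 + 1 + 0 + 0 + 0 = 1 ≡ 1 (mod 2).
  s_2 = 1 + 1 + 1 + 0 + 1 + 0 + 0 + 0 = 4 ≡ 0 (mod 2).
  s_3 = 0 + 0 + 1 + 0 + 0 + 0 + 0 + 0 = 1 ≡ 1 (mod 2).
  s_4 = 1 + 0 + 1 + 0 + 0 + 0 + 0 + 0 = 2 ≡ 0 (mod 2).
s = (1, 0, 1, 0)^T — this equals column 10 of H (binary 1010), so error is at position 10.
Correct: flip bit 10 of r = 100111000001000 to get c = 100111000101000.


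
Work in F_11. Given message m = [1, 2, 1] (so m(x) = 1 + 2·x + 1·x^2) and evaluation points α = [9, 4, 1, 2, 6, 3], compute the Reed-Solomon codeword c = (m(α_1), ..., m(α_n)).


c = [1, 3, 4, 9, 5, 5]

Message polynomial: m(x) = 1 + 2·x + 1·x^2 (mod 11).
For each evaluation point α_i, compute m(α_i) mod 11:
  α_1 = 9: Horner steps 1 → 0 → 1, so m(9) = 1.
  α_2 = 4: Horner steps 1 → 6 → 3, so m(4) = 3.
  α_3 = 1: Horner steps 1 → 3 → 4, so m(1) = 4.
  α_4 = 2: Horner steps 1 → 4 → 9, so m(2) = 9.
  α_5 = 6: Horner steps 1 → 8 → 5, so m(6) = 5.
  α_6 = 3: Horner steps 1 → 5 → 5, so m(3) = 5.
Codeword c = [1, 3, 4, 9, 5, 5] ∈ F_11^6.


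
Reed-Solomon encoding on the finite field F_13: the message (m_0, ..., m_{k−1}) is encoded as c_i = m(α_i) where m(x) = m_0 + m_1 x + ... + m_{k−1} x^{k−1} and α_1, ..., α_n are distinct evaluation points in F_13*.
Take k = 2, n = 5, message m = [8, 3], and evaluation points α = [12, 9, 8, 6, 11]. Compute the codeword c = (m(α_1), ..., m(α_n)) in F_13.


c = [5, 9, 6, 0, 2]

Message polynomial: m(x) = 8 + 3·x (mod 13).
For each evaluation point α_i, compute m(α_i) mod 13:
  α_1 = 12: Horner steps 3 → 5, so m(12) = 5.
  α_2 = 9: Horner steps 3 → 9, so m(9) = 9.
  α_3 = 8: Horner steps 3 → 6, so m(8) = 6.
  α_4 = 6: Horner steps 3 → 0, so m(6) = 0.
  α_5 = 11: Horner steps 3 → 2, so m(11) = 2.
Codeword c = [5, 9, 6, 0, 2] ∈ F_13^5.


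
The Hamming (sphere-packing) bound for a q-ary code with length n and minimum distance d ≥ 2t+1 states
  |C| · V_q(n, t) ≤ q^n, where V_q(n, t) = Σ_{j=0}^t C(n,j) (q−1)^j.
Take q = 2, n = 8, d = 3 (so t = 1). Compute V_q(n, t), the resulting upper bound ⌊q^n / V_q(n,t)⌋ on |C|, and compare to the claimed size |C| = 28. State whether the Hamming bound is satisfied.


V_q(n, t) = 9, q^n = 256, Hamming bound = 28, |C| = 28 ≤ bound (satisfied).

Step 1: Compute V_q(n, t) = Σ_{j=0}^1 C(n, j) (q−1)^j.
  j = 0: C(8,0)·(1)^0 = 1·1 = 1.
  j = 1: C(8,1)·(1)^1 = 8·1 = 8.
  V_q(n, t) = 1 + 8 = 9.
Step 2: q^n = 2^8 = 256.
Step 3: Hamming bound ⌊q^n / V_q(n,t)⌋ = ⌊256/9⌋ = 28.
Step 4: Compare |C| = 28 to 28: satisfied.
The claimed |C| lies at the Hamming bound (tight).


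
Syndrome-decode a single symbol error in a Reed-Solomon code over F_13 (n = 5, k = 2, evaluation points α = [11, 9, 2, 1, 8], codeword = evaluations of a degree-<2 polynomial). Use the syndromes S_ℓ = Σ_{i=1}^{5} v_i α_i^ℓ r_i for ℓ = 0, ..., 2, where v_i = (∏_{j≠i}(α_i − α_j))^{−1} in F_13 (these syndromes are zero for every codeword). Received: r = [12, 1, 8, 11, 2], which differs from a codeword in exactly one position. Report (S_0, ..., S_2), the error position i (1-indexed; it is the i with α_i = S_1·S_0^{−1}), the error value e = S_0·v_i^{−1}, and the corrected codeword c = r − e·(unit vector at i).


S = (2, 2, 2), error at position 4, error magnitude e = 2, c = [12, 1, 8, 9, 2].

Step 1: column multipliers v_i = (∏_{j≠i}(α_i − α_j))^{−1} mod 13.
  i = 1 (α = 11): (11−9)(11−2)(11−1)(11−8) = 2·9·10·3 = 540 ≡ 7, so v_1 = 7^{−1} = 2 (mod 13).
  i = 2 (α = 9): (9−11)(9−2)(9−1)(9−8) = (−2)·7·8·1 = −112 ≡ 5, so v_2 = 5^{−1} = 8 (mod 13).
  i = 3 (α = 2): (2−11)(2−9)(2−1)(2−8) = (−9)·(−7)·1·(−6) = −378 ≡ 12, so v_3 = 12^{−1} = 12 (mod 13).
  i = 4 (α = 1): (1−11)(1−9)(1−2)(1−8) = (−10)·(−8)·(−1)·(−7) = 560 ≡ 1, so v_4 = 1^{−1} = 1 (mod 13).
  i = 5 (α = 8): (8−11)(8−9)(8−2)(8−1) = (−3)·(−1)·6·7 = 126 ≡ 9, so v_5 = 9^{−1} = 3 (mod 13).
  v = [2, 8, 12, 1, 3].
Step 2: syndromes of r = [12, 1, 8, 11, 2] (all sums mod 13).
  S_0 = Σ v_i r_i = 2·12 + 8·1 + 12·8 + 1·11 + 3·2 = 145 ≡ 2.
  S_1 = Σ v_i α_i r_i = 2·11·12 + 8·9·1 + 12·2·8 + 1·1·11 + 3·8·2 = 587 ≡ 2.
  α_i^2 mod 13 = [4, 3, 4, 1, 12].
  S_2 = Σ v_i α_i^2 r_i = 2·4·12 + 8·3·1 + 12·4·8 + 1·1·11 + 3·12·2 = 587 ≡ 2.
  S = (2, 2, 2) ≠ 0, so r is not a codeword (an error is present).
Step 3: locate the error. For a single error e at position i, S_ℓ = v_i·e·α_i^ℓ, so α_err = S_1/S_0.
  S_0^{−1} = 2^{−1} = 7 (mod 13), so α_err = 2·7 = 14 ≡ 1 = α_4. Error position i = 4.
  Consistency check: S_2/S_1 = 2·7 = 14 ≡ 1 = α_err ✓ (single-error assumption holds).
Step 4: error magnitude e = S_0/v_4 = S_0·∏_{j≠4}(α_4 − α_j) = 2·1 = 2 ≡ 2 (mod 13).
Step 5: correct position 4: c_4 = r_4 − e = 11 − 2 ≡ 9 (mod 13). Hence c = [12, 1, 8, 9, 2].
  Check: interpolating c through the α_i gives m(x) = 10 + 12·x (degree < 2) with m(α_i) = c_i for every i, so c is indeed a codeword.


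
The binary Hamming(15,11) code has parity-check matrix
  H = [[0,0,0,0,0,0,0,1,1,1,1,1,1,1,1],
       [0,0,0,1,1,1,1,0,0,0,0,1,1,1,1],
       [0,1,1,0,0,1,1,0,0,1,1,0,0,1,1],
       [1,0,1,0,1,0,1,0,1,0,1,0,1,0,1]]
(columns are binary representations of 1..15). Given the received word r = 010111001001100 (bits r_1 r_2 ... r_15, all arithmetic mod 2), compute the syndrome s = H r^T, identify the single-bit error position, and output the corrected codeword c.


s = (1, 1, 0, 1)^T, error position = 13, corrected codeword c = 010111001001000

Compute s = H r^T mod 2 one row at a time:
  s_1 = 0 + 1 + 0 + 0 + 1 + 1 + 0 + 0 = 3 ≡ 1 (mod 2).
  s_2 = 1 + 1 + 1 + 0 + 1 + 1 + 0 + 0 = 5 ≡ 1 (mod 2).
  s_3 = 1 + 0 + 1 + 0 + 0 + 0 + 0 + 0 = 2 ≡ 0 (mod 2).
  s_4 = 0 + 0 + 1 + 0 + 1 + 0 + 1 + 0 = 3 ≡ 1 (mod 2).
s = (1, 1, 0, 1)^T — this equals column 13 of H (binary 1101), so error is at position 13.
Correct: flip bit 13 of r = 010111001001100 to get c = 010111001001000.


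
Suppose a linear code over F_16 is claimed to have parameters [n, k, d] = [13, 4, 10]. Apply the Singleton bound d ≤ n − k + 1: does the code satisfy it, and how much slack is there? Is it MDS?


Singleton RHS = n − k + 1 = 10, slack = 0, bound satisfied, MDS.

Singleton bound: d ≤ n − k + 1.
Here n = 13, k = 4, so n − k + 1 = 10.
Given d = 10, check d ≤ 10: YES.
Slack = (n − k + 1) − d = 0.
The code is MDS (slack = 0).
Description: the claimed parameters are [13, 4, 10]_16; such a code would be MDS (meets Singleton bound).


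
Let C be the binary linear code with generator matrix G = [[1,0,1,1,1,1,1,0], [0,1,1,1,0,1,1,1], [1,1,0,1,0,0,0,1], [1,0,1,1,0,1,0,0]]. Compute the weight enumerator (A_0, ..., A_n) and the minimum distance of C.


Weight distribution: A_0 = 1, A_2 = 3, A_4 = 7, A_6 = 5. Minimum distance d = 2.

Enumerate all 2^4 = 16 messages m ∈ F_2^4.
For each, compute codeword c = mG in F_2^8, then tally its weight.
  m = 0000 → c = 00000000, weight = 0.
  m = 1000 → c = 10111110, weight = 6.
  m = 0100 → c = 01110111, weight = 6.
  m = 1100 → c = 11001001, weight = 4.
  m = 0010 → c = 11010001, weight = 4.
  m = 1010 → c = 01101111, weight = 6.
  m = 0110 → c = 10100110, weight = 4.
  m = 1110 → c = 00011000, weight = 2.
  m = 0001 → c = 10110100, weight = 4.
  m = 1001 → c = 00001010, weight = 2.
  m = 0101 → c = 11000011, weight = 4.
  m = 1101 → c = 01111101, weight = 6.
  m = 0011 → c = 01100101, weight = 4.
  m = 1011 → c = 11011011, weight = 6.
  m = 0111 → c = 00010010, weight = 2.
  m = 1111 → c = 10101100, weight = 4.
Tally weights:
  weight 0: 1 codewords.
  weight 2: 3 codewords.
  weight 4: 7 codewords.
  weight 6: 5 codewords.
Minimum distance d = smallest w > 0 with A_w > 0 = 2.
Sanity: Σ A_w = 16 = 2^4 = 16 ✓.


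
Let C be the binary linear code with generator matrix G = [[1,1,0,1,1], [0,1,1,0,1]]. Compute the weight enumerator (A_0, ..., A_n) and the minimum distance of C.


Weight distribution: A_0 = 1, A_3 = 2, A_4 = 1. Minimum distance d = 3.

Enumerate all 2^2 = 4 messages m ∈ F_2^2.
For each, compute codeword c = mG in F_2^5, then tally its weight.
  m = 00 → c = 00000, weight = 0.
  m = 10 → c = 11011, weight = 4.
  m = 01 → c = 01101, weight = 3.
  m = 11 → c = 10110, weight = 3.
Tally weights:
  weight 0: 1 codewords.
  weight 3: 2 codewords.
  weight 4: 1 codewords.
Minimum distance d = smallest w > 0 with A_w > 0 = 3.
Sanity: Σ A_w = 4 = 2^2 = 4 ✓.


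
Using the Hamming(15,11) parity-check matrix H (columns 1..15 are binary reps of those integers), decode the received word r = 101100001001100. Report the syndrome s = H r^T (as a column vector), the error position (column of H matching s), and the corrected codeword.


s = (1, 1, 1, 0)^T, error position = 14, corrected codeword c = 101100001001110

Compute s = H r^T mod 2 one row at a time:
  s_1 = 0 + 1 + 0 + 0 + 1 + 1 + 0 + 0 = 3 ≡ 1 (mod 2).
  s_2 = 1 + 0 + 0 + 0 + 1 + 1 + 0 + 0 = 3 ≡ 1 (mod 2).
  s_3 = 0 + 1 + 0 + 0 + 0 + 0 + 0 + 0 = 1 ≡ 1 (mod 2).
  s_4 = 1 + 1 + 0 + 0 + 1 + 0 + 1 + 0 = 4 ≡ 0 (mod 2).
s = (1, 1, 1, 0)^T — this equals column 14 of H (binary 1110), so error is at position 14.
Correct: flip bit 14 of r = 101100001001100 to get c = 101100001001110.


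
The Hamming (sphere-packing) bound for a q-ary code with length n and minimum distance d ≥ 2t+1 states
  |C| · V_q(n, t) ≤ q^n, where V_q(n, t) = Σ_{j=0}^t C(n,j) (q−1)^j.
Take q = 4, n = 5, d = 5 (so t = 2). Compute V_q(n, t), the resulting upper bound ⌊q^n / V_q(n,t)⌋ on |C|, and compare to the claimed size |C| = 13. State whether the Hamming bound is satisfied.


V_q(n, t) = 106, q^n = 1024, Hamming bound = 9, |C| = 13 > bound (violated).

Step 1: Compute V_q(n, t) = Σ_{j=0}^2 C(n, j) (q−1)^j.
  j = 0: C(5,0)·(3)^0 = 1·1 = 1.
  j = 1: C(5,1)·(3)^1 = 5·3 = 15.
  j = 2: C(5,2)·(3)^2 = 10·9 = 90.
  V_q(n, t) = 1 + 15 + 90 = 106.
Step 2: q^n = 4^5 = 1024.
Step 3: Hamming bound ⌊q^n / V_q(n,t)⌋ = ⌊1024/106⌋ = 9.
Step 4: Compare |C| = 13 to 9: violated.
The claimed |C| lies above the Hamming bound, so no 4-ary code of length 5 with d ≥ 5 can have 13 codewords.


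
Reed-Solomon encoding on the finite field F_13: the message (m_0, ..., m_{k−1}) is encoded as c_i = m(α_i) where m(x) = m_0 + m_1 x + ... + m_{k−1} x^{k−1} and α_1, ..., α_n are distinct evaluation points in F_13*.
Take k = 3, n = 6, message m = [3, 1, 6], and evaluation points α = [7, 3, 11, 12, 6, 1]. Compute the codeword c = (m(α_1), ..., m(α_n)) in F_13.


c = [5, 8, 12, 8, 4, 10]

Message polynomial: m(x) = 3 + 1·x + 6·x^2 (mod 13).
For each evaluation point α_i, compute m(α_i) mod 13:
  α_1 = 7: Horner steps 6 → 4 → 5, so m(7) = 5.
  α_2 = 3: Horner steps 6 → 6 → 8, so m(3) = 8.
  α_3 = 11: Horner steps 6 → 2 → 12, so m(11) = 12.
  α_4 = 12: Horner steps 6 → 8 → 8, so m(12) = 8.
  α_5 = 6: Horner steps 6 → 11 → 4, so m(6) = 4.
  α_6 = 1: Horner steps 6 → 7 → 10, so m(1) = 10.
Codeword c = [5, 8, 12, 8, 4, 10] ∈ F_13^6.


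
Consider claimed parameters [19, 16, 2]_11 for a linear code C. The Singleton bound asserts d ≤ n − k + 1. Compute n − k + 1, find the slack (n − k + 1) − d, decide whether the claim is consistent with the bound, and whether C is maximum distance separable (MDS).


Singleton RHS = n − k + 1 = 4, slack = 2, bound satisfied, not MDS.

Singleton bound: d ≤ n − k + 1.
Here n = 19, k = 16, so n − k + 1 = 4.
Given d = 2, check d ≤ 4: YES.
Slack = (n − k + 1) − d = 2.
The code is NOT MDS (slack = 2 > 0).
Description: the claimed parameters are [19, 16, 2]_11; such a code would be non-MDS.


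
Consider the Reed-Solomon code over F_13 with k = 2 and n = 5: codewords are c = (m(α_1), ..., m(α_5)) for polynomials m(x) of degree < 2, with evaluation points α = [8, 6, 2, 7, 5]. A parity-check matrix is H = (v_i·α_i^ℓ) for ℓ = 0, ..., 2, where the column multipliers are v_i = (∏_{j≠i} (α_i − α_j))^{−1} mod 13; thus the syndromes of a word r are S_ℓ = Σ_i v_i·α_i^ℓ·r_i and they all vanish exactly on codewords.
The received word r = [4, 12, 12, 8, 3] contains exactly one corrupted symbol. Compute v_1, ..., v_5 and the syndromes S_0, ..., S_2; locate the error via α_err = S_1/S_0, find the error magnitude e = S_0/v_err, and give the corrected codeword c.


S = (4, 8, 3), error at position 3, error magnitude e = 10, c = [4, 12, 2, 8, 3].

Step 1: column multipliers v_i = (∏_{j≠i}(α_i − α_j))^{−1} mod 13.
  i = 1 (α = 8): (8−6)(8−2)(8−7)(8−5) = 2·6·1·3 = 36 ≡ 10, so v_1 = 10^{−1} = 4 (mod 13).
  i = 2 (α = 6): (6−8)(6−2)(6−7)(6−5) = (−2)·4·(−1)·1 = 8 ≡ 8, so v_2 = 8^{−1} = 5 (mod 13).
  i = 3 (α = 2): (2−8)(2−6)(2−7)(2−5) = (−6)·(−4)·(−5)·(−3) = 360 ≡ 9, so v_3 = 9^{−1} = 3 (mod 13).
  i = 4 (α = 7): (7−8)(7−6)(7−2)(7−5) = (−1)·1·5·2 = −10 ≡ 3, so v_4 = 3^{−1} = 9 (mod 13).
  i = 5 (α = 5): (5−8)(5−6)(5−2)(5−7) = (−3)·(−1)·3·(−2) = −18 ≡ 8, so v_5 = 8^{−1} = 5 (mod 13).
  v = [4, 5, 3, 9, 5].
Step 2: syndromes of r = [4, 12, 12, 8, 3] (all sums mod 13).
  S_0 = Σ v_i r_i = 4·4 + 5·12 + 3·12 + 9·8 + 5·3 = 199 ≡ 4.
  S_1 = Σ v_i α_i r_i = 4·8·4 + 5·6·12 + 3·2·12 + 9·7·8 + 5·5·3 = 1139 ≡ 8.
  α_i^2 mod 13 = [12, 10, 4, 10, 12].
  S_2 = Σ v_i α_i^2 r_i = 4·12·4 + 5·10·12 + 3·4·12 + 9·10·8 + 5·12·3 = 1836 ≡ 3.
  S = (4, 8, 3) ≠ 0, so r is not a codeword (an error is present).
Step 3: locate the error. For a single error e at position i, S_ℓ = v_i·e·α_i^ℓ, so α_err = S_1/S_0.
  S_0^{−1} = 4^{−1} = 10 (mod 13), so α_err = 8·10 = 80 ≡ 2 = α_3. Error position i = 3.
  Consistency check: S_2/S_1 = 3·5 = 15 ≡ 2 = α_err ✓ (single-error assumption holds).
Step 4: error magnitude e = S_0/v_3 = S_0·∏_{j≠3}(α_3 − α_j) = 4·9 = 36 ≡ 10 (mod 13).
Step 5: correct position 3: c_3 = r_3 − e = 12 − 10 ≡ 2 (mod 13). Hence c = [4, 12, 2, 8, 3].
  Check: interpolating c through the α_i gives m(x) = 10 + 9·x (degree < 2) with m(α_i) = c_i for every i, so c is indeed a codeword.


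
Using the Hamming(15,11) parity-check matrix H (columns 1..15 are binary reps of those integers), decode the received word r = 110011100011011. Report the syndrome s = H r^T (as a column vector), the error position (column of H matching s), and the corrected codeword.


s = (0, 0, 0, 1)^T, error position = 1, corrected codeword c = 010011100011011

Compute s = H r^T mod 2 one row at a time:
  s_1 = 0 + 0 + 0 + 1 + 1 + 0 + 1 + 1 = 4 ≡ 0 (mod 2).
  s_2 = 0 + 1 + 1 + 1 + 1 + 0 + 1 + 1 = 6 ≡ 0 (mod 2).
  s_3 = 1 + 0 + 1 + 1 + 0 + 1 + 1 + 1 = 6 ≡ 0 (mod 2).
  s_4 = 1 + 0 + 1 + 1 + 0 + 1 + 0 + 1 = 5 ≡ 1 (mod 2).
s = (0, 0, 0, 1)^T — this equals column 1 of H (binary 0001), so error is at position 1.
Correct: flip bit 1 of r = 110011100011011 to get c = 010011100011011.


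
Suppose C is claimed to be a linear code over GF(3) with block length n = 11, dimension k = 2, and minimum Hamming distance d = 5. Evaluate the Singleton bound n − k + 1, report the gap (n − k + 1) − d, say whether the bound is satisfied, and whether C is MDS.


Singleton RHS = n − k + 1 = 10, slack = 5, bound satisfied, not MDS.

Singleton bound: d ≤ n − k + 1.
Here n = 11, k = 2, so n − k + 1 = 10.
Given d = 5, check d ≤ 10: YES.
Slack = (n − k + 1) − d = 5.
The code is NOT MDS (slack = 5 > 0).
Description: the claimed parameters are [11, 2, 5]_3; such a code would be non-MDS.


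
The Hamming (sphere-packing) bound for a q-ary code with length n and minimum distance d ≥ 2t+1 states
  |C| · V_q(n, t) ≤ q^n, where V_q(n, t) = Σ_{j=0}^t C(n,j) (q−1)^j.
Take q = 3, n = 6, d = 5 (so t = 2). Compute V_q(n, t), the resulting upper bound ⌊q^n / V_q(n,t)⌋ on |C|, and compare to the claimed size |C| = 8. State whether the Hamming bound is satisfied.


V_q(n, t) = 73, q^n = 729, Hamming bound = 9, |C| = 8 ≤ bound (satisfied).

Step 1: Compute V_q(n, t) = Σ_{j=0}^2 C(n, j) (q−1)^j.
  j = 0: C(6,0)·(2)^0 = 1·1 = 1.
  j = 1: C(6,1)·(2)^1 = 6·2 = 12.
  j = 2: C(6,2)·(2)^2 = 15·4 = 60.
  V_q(n, t) = 1 + 12 + 60 = 73.
Step 2: q^n = 3^6 = 729.
Step 3: Hamming bound ⌊q^n / V_q(n,t)⌋ = ⌊729/73⌋ = 9.
Step 4: Compare |C| = 8 to 9: satisfied.
The claimed |C| lies below the Hamming bound.


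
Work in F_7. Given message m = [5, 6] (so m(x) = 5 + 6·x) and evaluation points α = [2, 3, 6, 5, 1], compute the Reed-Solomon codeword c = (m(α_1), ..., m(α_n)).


c = [3, 2, 6, 0, 4]

Message polynomial: m(x) = 5 + 6·x (mod 7).
For each evaluation point α_i, compute m(α_i) mod 7:
  α_1 = 2: Horner steps 6 → 3, so m(2) = 3.
  α_2 = 3: Horner steps 6 → 2, so m(3) = 2.
  α_3 = 6: Horner steps 6 → 6, so m(6) = 6.
  α_4 = 5: Horner steps 6 → 0, so m(5) = 0.
  α_5 = 1: Horner steps 6 → 4, so m(1) = 4.
Codeword c = [3, 2, 6, 0, 4] ∈ F_7^5.


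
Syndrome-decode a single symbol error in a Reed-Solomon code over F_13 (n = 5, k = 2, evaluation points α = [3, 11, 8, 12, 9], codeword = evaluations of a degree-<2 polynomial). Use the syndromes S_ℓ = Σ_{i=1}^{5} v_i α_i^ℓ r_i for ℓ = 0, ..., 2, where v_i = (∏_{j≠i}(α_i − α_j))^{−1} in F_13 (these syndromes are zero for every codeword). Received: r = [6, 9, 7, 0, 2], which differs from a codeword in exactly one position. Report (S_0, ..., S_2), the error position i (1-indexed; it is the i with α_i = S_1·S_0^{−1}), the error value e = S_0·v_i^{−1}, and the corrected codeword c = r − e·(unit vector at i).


S = (1, 11, 4), error at position 2, error magnitude e = 4, c = [6, 5, 7, 0, 2].

Step 1: column multipliers v_i = (∏_{j≠i}(α_i − α_j))^{−1} mod 13.
  i = 1 (α = 3): (3−11)(3−8)(3−12)(3−9) = (−8)·(−5)·(−9)·(−6) = 2160 ≡ 2, so v_1 = 2^{−1} = 7 (mod 13).
  i = 2 (α = 11): (11−3)(11−8)(11−12)(11−9) = 8·3·(−1)·2 = −48 ≡ 4, so v_2 = 4^{−1} = 10 (mod 13).
  i = 3 (α = 8): (8−3)(8−11)(8−12)(8−9) = 5·(−3)·(−4)·(−1) = −60 ≡ 5, so v_3 = 5^{−1} = 8 (mod 13).
  i = 4 (α = 12): (12−3)(12−11)(12−8)(12−9) = 9·1·4·3 = 108 ≡ 4, so v_4 = 4^{−1} = 10 (mod 13).
  i = 5 (α = 9): (9−3)(9−11)(9−8)(9−12) = 6·(−2)·1·(−3) = 36 ≡ 10, so v_5 = 10^{−1} = 4 (mod 13).
  v = [7, 10, 8, 10, 4].
Step 2: syndromes of r = [6, 9, 7, 0, 2] (all sums mod 13).
  S_0 = Σ v_i r_i = 7·6 + 10·9 + 8·7 + 10·0 + 4·2 = 196 ≡ 1.
  S_1 = Σ v_i α_i r_i = 7·3·6 + 10·11·9 + 8·8·7 + 10·12·0 + 4·9·2 = 1636 ≡ 11.
  α_i^2 mod 13 = [9, 4, 12, 1, 3].
  S_2 = Σ v_i α_i^2 r_i = 7·9·6 + 10·4·9 + 8·12·7 + 10·1·0 + 4·3·2 = 1434 ≡ 4.
  S = (1, 11, 4) ≠ 0, so r is not a codeword (an error is present).
Step 3: locate the error. For a single error e at position i, S_ℓ = v_i·e·α_i^ℓ, so α_err = S_1/S_0.
  S_0^{−1} = 1^{−1} = 1 (mod 13), so α_err = 11·1 = 11 ≡ 11 = α_2. Error position i = 2.
  Consistency check: S_2/S_1 = 4·6 = 24 ≡ 11 = α_err ✓ (single-error assumption holds).
Step 4: error magnitude e = S_0/v_2 = S_0·∏_{j≠2}(α_2 − α_j) = 1·4 = 4 ≡ 4 (mod 13).
Step 5: correct position 2: c_2 = r_2 − e = 9 − 4 ≡ 5 (mod 13). Hence c = [6, 5, 7, 0, 2].
  Check: interpolating c through the α_i gives m(x) = 8 + 8·x (degree < 2) with m(α_i) = c_i for every i, so c is indeed a codeword.


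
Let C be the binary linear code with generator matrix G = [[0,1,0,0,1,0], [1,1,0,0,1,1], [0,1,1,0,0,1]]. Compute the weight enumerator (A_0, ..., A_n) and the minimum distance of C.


Weight distribution: A_0 = 1, A_2 = 2, A_3 = 4, A_4 = 1. Minimum distance d = 2.

Enumerate all 2^3 = 8 messages m ∈ F_2^3.
For each, compute codeword c = mG in F_2^6, then tally its weight.
  m = 000 → c = 000000, weight = 0.
  m = 100 → c = 010010, weight = 2.
  m = 010 → c = 110011, weight = 4.
  m = 110 → c = 100001, weight = 2.
  m = 001 → c = 011001, weight = 3.
  m = 101 → c = 001011, weight = 3.
  m = 011 → c = 101010, weight = 3.
  m = 111 → c = 111000, weight = 3.
Tally weights:
  weight 0: 1 codewords.
  weight 2: 2 codewords.
  weight 3: 4 codewords.
  weight 4: 1 codewords.
Minimum distance d = smallest w > 0 with A_w > 0 = 2.
Sanity: Σ A_w = 8 = 2^3 = 8 ✓.


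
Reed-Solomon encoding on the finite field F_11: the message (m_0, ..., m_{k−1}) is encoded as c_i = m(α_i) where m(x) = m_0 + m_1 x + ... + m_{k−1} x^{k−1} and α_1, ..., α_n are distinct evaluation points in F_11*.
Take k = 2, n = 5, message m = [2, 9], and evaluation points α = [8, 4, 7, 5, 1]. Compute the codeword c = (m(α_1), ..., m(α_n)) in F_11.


c = [8, 5, 10, 3, 0]

Message polynomial: m(x) = 2 + 9·x (mod 11).
For each evaluation point α_i, compute m(α_i) mod 11:
  α_1 = 8: Horner steps 9 → 8, so m(8) = 8.
  α_2 = 4: Horner steps 9 → 5, so m(4) = 5.
  α_3 = 7: Horner steps 9 → 10, so m(7) = 10.
  α_4 = 5: Horner steps 9 → 3, so m(5) = 3.
  α_5 = 1: Horner steps 9 → 0, so m(1) = 0.
Codeword c = [8, 5, 10, 3, 0] ∈ F_11^5.
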